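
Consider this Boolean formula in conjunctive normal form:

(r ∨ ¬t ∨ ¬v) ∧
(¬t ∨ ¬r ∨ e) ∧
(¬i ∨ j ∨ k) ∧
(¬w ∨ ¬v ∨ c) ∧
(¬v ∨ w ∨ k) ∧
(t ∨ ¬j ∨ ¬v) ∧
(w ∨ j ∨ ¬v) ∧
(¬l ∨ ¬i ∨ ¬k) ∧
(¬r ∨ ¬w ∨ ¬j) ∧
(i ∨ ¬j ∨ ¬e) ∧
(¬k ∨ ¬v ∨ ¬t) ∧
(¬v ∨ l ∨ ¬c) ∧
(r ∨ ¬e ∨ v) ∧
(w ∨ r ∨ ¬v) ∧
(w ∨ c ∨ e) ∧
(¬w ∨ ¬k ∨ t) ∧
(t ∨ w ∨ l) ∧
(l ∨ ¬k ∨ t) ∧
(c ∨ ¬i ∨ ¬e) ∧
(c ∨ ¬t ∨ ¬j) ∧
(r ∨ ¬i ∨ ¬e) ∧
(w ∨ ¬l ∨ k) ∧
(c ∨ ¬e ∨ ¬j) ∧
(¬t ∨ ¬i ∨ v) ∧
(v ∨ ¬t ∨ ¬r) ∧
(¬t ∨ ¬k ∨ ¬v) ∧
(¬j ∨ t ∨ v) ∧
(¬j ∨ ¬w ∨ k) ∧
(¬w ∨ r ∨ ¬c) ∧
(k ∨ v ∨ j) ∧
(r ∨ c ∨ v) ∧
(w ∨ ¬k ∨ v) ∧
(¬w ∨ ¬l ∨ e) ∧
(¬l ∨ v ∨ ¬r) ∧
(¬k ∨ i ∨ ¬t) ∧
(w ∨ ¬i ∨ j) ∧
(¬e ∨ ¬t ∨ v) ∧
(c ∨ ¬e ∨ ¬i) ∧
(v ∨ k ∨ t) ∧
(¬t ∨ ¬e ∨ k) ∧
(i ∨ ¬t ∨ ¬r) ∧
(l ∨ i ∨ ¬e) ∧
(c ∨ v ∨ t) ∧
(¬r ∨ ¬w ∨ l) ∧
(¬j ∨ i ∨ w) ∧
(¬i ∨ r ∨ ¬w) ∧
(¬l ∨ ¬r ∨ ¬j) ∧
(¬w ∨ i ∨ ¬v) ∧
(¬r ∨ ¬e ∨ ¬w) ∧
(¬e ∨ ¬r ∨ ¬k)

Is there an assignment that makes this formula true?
No

No, the formula is not satisfiable.

No assignment of truth values to the variables can make all 50 clauses true simultaneously.

The formula is UNSAT (unsatisfiable).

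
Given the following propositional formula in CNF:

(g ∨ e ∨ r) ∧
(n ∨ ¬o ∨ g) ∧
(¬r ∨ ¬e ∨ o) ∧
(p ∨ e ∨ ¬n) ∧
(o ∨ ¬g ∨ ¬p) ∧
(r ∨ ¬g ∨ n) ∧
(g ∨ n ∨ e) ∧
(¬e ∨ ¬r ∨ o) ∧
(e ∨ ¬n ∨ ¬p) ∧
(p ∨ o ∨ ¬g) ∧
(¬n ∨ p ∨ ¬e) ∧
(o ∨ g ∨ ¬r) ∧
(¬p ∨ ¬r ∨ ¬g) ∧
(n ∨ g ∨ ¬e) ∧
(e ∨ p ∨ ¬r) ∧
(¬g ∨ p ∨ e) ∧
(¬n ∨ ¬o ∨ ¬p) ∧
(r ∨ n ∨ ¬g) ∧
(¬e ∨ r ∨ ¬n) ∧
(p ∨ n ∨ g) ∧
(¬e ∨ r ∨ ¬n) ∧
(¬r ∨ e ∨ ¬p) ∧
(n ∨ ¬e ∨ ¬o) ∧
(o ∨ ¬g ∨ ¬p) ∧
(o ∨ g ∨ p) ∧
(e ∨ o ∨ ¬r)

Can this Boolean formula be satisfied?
No

No, the formula is not satisfiable.

No assignment of truth values to the variables can make all 26 clauses true simultaneously.

The formula is UNSAT (unsatisfiable).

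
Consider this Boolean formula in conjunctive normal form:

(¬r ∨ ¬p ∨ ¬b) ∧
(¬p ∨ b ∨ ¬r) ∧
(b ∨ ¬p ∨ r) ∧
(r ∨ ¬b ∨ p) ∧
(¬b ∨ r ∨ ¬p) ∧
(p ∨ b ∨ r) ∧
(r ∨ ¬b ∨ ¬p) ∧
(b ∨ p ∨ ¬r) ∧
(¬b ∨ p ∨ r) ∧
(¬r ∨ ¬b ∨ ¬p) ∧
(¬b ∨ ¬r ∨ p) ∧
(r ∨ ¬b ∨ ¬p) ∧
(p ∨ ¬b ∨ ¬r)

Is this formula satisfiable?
No

No, the formula is not satisfiable.

No assignment of truth values to the variables can make all 13 clauses true simultaneously.

The formula is UNSAT (unsatisfiable).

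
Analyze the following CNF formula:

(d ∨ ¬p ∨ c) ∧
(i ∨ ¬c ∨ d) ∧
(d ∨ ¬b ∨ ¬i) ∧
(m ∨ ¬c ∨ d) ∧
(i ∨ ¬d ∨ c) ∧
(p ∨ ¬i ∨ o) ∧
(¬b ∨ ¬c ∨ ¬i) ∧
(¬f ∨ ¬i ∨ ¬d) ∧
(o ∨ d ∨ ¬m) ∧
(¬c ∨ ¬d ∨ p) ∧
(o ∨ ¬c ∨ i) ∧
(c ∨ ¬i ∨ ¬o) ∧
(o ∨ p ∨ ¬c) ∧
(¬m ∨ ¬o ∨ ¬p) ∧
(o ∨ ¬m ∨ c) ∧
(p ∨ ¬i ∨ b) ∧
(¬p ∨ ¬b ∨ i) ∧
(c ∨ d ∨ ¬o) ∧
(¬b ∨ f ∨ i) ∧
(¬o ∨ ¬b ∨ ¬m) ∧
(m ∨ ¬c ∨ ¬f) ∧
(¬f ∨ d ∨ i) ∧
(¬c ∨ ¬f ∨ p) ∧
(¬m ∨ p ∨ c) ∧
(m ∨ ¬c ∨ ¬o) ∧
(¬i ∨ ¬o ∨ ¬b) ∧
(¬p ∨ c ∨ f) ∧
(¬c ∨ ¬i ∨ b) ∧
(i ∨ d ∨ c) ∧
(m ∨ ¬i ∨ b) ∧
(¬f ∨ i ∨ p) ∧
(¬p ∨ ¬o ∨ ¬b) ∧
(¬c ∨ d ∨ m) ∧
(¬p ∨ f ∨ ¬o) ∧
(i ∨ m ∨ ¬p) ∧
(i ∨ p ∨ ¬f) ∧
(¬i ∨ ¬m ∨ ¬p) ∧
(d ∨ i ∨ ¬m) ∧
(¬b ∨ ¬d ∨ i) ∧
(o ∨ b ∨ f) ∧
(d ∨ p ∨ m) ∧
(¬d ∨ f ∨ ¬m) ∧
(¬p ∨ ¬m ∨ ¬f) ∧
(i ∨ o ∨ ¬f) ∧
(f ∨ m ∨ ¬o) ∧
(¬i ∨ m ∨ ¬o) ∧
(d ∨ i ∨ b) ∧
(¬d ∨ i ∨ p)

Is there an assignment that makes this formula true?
No

No, the formula is not satisfiable.

No assignment of truth values to the variables can make all 48 clauses true simultaneously.

The formula is UNSAT (unsatisfiable).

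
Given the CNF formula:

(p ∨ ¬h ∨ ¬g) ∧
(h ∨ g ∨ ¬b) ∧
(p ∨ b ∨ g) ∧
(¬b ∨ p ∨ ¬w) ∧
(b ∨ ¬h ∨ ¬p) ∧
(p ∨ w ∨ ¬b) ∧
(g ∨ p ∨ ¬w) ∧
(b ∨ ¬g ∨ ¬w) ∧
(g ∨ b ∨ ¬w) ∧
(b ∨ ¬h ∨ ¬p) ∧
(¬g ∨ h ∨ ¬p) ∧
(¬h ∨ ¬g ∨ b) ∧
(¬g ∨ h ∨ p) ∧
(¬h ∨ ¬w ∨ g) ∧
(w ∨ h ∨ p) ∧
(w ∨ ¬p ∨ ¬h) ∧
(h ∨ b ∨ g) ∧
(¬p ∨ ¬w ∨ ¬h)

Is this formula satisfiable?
No

No, the formula is not satisfiable.

No assignment of truth values to the variables can make all 18 clauses true simultaneously.

The formula is UNSAT (unsatisfiable).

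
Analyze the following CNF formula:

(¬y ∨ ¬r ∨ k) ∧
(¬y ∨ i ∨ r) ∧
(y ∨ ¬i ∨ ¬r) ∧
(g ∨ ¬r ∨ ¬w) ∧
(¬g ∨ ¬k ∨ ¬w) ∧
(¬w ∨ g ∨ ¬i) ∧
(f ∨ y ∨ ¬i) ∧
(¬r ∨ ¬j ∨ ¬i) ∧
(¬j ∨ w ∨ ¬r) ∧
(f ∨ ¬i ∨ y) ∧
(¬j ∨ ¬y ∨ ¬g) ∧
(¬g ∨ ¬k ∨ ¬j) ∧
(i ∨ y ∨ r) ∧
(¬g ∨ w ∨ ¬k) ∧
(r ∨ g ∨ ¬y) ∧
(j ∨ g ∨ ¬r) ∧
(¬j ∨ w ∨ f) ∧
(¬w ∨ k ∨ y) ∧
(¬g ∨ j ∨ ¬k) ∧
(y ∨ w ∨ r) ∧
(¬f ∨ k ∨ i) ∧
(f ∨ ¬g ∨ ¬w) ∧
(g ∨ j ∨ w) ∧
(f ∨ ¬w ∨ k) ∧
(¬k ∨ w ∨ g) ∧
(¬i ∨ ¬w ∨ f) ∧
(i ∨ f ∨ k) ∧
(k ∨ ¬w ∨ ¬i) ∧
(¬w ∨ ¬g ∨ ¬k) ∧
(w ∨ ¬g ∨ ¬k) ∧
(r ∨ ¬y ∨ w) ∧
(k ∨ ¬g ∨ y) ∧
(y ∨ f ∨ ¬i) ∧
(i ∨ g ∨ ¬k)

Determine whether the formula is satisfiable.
No

No, the formula is not satisfiable.

No assignment of truth values to the variables can make all 34 clauses true simultaneously.

The formula is UNSAT (unsatisfiable).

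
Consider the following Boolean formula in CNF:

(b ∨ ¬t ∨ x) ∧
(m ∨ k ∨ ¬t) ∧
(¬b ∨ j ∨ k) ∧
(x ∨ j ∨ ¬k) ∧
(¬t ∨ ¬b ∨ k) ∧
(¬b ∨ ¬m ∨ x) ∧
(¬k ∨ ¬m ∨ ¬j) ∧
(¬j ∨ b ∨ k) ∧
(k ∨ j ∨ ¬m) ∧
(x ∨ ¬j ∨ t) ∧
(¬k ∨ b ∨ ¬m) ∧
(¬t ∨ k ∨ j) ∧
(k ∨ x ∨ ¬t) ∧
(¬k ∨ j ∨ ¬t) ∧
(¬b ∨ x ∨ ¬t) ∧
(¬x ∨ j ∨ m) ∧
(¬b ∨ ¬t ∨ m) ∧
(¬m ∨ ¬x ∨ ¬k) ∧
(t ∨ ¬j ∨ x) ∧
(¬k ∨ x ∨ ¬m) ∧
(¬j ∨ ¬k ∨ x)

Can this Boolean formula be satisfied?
Yes

Yes, the formula is satisfiable.

One satisfying assignment is: j=False, x=False, t=False, k=False, m=False, b=False

Verification: With this assignment, all 21 clauses evaluate to true.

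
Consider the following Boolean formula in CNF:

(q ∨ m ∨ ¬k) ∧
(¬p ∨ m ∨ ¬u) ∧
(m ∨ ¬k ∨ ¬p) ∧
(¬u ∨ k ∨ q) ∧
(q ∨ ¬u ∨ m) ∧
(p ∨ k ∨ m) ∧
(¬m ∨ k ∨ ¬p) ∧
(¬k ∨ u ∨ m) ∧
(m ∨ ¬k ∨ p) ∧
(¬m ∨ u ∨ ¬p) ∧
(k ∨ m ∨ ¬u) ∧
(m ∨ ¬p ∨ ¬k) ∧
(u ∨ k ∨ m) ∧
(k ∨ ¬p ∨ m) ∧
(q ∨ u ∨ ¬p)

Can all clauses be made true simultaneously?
Yes

Yes, the formula is satisfiable.

One satisfying assignment is: k=False, u=False, m=True, q=False, p=False

Verification: With this assignment, all 15 clauses evaluate to true.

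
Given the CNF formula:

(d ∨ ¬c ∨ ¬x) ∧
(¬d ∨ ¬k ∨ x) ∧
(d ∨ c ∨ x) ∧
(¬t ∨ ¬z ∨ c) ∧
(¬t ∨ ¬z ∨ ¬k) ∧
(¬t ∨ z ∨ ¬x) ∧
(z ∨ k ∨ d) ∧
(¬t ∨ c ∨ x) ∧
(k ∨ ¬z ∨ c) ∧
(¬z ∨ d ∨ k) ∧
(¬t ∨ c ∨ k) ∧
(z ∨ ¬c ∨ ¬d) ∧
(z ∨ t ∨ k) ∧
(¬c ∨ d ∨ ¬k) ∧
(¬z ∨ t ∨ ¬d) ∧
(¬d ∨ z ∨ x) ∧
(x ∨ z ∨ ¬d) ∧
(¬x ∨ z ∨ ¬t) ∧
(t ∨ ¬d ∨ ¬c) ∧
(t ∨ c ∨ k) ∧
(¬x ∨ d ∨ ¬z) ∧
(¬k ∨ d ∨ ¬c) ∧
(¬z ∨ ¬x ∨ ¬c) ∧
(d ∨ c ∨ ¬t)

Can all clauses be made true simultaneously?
Yes

Yes, the formula is satisfiable.

One satisfying assignment is: d=False, c=False, t=False, k=True, z=False, x=True

Verification: With this assignment, all 24 clauses evaluate to true.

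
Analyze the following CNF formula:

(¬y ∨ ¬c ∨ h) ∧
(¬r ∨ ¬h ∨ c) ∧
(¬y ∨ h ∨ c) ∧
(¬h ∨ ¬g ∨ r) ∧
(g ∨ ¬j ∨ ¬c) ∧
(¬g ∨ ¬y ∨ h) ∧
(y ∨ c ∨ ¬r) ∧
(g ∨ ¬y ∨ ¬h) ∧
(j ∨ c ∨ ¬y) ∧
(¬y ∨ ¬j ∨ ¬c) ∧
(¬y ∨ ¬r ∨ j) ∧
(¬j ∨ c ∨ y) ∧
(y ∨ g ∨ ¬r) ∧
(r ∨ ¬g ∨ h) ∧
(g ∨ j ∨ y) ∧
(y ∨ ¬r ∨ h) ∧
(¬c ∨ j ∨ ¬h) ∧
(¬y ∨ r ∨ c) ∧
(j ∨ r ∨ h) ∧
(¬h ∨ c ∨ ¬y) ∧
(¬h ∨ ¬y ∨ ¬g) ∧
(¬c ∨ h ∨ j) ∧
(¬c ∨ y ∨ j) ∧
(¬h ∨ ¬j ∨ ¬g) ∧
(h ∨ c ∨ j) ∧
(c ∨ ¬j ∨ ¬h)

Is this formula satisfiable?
No

No, the formula is not satisfiable.

No assignment of truth values to the variables can make all 26 clauses true simultaneously.

The formula is UNSAT (unsatisfiable).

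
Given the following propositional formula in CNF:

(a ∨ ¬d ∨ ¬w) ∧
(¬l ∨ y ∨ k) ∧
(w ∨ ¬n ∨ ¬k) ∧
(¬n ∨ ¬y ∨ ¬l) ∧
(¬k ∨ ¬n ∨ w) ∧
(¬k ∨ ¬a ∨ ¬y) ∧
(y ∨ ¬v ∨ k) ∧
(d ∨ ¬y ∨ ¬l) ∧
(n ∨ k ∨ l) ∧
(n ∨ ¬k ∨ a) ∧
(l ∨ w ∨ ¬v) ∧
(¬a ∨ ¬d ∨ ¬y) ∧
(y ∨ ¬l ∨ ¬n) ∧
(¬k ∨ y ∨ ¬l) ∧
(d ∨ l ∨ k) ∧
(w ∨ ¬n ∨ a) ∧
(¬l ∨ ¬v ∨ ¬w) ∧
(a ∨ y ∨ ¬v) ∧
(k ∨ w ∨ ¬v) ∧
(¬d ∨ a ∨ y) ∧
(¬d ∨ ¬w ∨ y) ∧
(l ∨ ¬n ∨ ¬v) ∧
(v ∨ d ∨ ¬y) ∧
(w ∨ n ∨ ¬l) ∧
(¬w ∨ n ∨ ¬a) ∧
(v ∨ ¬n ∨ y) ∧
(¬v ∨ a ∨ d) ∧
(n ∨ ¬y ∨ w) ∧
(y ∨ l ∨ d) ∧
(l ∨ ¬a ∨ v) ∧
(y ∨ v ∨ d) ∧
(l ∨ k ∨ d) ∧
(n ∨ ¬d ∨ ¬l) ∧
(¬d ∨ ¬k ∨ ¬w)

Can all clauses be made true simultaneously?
No

No, the formula is not satisfiable.

No assignment of truth values to the variables can make all 34 clauses true simultaneously.

The formula is UNSAT (unsatisfiable).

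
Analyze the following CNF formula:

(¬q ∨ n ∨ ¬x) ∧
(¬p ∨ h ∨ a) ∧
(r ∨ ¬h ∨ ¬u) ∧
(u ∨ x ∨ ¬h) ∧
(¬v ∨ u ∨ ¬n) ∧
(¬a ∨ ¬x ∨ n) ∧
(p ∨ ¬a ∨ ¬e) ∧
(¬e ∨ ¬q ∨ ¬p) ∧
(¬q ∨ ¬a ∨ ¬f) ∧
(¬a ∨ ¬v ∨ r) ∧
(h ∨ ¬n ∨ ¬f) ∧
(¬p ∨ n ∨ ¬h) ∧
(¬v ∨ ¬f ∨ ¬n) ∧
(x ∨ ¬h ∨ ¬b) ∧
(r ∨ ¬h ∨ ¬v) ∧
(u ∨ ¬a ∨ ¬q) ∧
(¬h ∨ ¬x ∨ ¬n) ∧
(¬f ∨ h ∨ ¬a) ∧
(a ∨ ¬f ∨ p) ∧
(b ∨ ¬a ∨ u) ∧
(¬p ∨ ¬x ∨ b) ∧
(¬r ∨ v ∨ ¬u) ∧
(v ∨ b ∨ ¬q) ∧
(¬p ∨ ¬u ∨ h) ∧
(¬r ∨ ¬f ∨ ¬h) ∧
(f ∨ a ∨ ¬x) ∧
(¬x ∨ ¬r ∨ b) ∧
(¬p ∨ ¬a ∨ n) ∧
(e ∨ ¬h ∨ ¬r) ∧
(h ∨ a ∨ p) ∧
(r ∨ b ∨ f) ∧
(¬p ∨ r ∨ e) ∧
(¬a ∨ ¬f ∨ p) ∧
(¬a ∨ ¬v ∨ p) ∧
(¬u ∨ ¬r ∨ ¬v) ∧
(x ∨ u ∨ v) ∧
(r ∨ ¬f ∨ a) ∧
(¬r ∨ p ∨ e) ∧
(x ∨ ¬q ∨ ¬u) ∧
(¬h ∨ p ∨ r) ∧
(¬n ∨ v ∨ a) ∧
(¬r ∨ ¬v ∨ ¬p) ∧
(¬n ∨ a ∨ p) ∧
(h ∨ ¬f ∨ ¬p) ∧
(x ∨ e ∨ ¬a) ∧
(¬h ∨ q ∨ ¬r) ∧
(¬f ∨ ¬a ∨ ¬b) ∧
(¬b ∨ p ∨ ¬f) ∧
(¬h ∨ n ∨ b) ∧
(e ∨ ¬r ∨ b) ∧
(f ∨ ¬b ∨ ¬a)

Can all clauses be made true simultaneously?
No

No, the formula is not satisfiable.

No assignment of truth values to the variables can make all 51 clauses true simultaneously.

The formula is UNSAT (unsatisfiable).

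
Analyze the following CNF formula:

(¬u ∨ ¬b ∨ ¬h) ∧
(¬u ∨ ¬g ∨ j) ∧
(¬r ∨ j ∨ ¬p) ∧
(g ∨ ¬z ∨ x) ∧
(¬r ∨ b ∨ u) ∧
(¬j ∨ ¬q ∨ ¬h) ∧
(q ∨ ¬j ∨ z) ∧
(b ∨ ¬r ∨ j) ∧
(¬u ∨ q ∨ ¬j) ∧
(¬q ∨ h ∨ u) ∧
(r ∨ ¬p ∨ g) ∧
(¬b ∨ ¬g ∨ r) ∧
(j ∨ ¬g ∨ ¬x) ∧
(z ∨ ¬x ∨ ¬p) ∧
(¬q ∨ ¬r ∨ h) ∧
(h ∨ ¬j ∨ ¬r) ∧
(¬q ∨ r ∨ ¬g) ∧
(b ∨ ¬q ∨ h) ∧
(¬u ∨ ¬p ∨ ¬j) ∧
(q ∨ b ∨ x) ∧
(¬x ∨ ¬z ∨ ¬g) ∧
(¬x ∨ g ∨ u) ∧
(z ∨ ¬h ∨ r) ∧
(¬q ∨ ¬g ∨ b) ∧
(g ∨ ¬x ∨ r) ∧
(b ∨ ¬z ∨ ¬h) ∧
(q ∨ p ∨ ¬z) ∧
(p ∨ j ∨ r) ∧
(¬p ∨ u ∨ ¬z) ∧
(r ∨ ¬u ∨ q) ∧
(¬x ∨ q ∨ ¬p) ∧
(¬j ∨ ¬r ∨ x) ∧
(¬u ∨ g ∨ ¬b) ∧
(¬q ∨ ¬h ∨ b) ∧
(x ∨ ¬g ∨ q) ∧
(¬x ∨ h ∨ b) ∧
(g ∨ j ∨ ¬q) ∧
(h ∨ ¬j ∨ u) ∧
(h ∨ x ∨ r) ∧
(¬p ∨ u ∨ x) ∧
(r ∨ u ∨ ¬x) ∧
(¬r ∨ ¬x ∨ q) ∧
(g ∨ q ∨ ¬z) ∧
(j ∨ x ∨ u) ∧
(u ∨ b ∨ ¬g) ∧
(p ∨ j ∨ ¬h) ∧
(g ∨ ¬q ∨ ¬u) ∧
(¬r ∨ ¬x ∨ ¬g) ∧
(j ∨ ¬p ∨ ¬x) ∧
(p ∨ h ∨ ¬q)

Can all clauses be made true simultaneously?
No

No, the formula is not satisfiable.

No assignment of truth values to the variables can make all 50 clauses true simultaneously.

The formula is UNSAT (unsatisfiable).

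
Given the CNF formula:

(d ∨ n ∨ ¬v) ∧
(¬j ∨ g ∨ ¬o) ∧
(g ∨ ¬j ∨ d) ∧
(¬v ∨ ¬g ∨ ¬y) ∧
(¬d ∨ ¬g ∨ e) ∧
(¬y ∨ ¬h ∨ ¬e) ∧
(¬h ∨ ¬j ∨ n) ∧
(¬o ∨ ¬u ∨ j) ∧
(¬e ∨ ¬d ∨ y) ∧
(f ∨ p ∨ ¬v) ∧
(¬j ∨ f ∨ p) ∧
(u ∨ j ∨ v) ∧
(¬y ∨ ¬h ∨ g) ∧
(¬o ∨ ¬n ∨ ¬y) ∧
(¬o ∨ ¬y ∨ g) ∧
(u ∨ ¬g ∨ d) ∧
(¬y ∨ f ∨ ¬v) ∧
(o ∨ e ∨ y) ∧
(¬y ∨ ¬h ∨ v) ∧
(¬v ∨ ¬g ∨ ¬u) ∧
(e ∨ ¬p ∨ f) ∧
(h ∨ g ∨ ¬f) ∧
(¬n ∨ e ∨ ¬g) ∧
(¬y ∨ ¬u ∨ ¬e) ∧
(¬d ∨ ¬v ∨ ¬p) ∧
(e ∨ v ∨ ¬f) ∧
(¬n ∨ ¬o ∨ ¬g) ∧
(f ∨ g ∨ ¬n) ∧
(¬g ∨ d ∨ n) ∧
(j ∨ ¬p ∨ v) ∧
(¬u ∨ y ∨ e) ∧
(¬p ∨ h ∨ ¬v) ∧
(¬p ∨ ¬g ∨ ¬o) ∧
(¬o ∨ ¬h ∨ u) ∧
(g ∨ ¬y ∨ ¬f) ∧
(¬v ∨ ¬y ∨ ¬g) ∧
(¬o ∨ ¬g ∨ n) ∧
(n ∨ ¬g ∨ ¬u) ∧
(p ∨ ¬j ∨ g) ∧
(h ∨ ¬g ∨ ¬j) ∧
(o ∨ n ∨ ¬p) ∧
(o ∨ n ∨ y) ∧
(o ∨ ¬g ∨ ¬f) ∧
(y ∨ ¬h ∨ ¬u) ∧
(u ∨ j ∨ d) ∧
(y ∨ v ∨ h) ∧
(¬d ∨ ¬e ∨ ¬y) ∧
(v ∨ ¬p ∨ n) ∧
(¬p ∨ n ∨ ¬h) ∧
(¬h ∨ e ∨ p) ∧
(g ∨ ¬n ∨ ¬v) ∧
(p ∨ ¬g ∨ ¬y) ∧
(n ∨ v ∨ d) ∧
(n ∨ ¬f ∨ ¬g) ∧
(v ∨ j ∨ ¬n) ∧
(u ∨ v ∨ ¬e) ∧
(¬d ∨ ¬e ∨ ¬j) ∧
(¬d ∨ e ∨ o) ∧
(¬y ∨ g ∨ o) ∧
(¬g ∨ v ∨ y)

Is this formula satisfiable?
No

No, the formula is not satisfiable.

No assignment of truth values to the variables can make all 60 clauses true simultaneously.

The formula is UNSAT (unsatisfiable).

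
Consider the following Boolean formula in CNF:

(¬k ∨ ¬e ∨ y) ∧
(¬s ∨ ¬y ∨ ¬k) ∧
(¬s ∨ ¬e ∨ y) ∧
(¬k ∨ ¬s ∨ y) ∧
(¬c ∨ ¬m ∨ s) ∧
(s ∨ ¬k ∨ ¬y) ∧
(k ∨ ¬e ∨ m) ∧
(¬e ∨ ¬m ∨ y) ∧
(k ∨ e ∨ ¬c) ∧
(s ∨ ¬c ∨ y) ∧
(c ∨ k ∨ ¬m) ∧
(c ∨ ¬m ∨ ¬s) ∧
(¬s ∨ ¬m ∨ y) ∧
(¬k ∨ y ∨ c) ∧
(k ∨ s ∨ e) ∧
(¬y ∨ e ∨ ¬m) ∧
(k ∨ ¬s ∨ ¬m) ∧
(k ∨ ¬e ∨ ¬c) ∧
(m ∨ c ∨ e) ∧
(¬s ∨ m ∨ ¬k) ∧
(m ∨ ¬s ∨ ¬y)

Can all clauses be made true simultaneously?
No

No, the formula is not satisfiable.

No assignment of truth values to the variables can make all 21 clauses true simultaneously.

The formula is UNSAT (unsatisfiable).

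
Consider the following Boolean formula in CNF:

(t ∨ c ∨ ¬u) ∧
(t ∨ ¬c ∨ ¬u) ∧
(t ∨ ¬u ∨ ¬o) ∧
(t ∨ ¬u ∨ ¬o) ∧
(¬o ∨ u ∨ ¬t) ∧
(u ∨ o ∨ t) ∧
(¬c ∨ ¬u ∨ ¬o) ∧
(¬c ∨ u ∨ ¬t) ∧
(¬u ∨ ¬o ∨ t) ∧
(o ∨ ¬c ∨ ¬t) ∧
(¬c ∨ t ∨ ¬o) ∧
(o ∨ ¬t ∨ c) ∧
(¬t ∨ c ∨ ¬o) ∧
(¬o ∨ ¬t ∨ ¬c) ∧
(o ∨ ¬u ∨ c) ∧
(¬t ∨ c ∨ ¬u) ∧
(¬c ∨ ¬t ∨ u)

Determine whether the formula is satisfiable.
Yes

Yes, the formula is satisfiable.

One satisfying assignment is: u=False, o=True, c=False, t=False

Verification: With this assignment, all 17 clauses evaluate to true.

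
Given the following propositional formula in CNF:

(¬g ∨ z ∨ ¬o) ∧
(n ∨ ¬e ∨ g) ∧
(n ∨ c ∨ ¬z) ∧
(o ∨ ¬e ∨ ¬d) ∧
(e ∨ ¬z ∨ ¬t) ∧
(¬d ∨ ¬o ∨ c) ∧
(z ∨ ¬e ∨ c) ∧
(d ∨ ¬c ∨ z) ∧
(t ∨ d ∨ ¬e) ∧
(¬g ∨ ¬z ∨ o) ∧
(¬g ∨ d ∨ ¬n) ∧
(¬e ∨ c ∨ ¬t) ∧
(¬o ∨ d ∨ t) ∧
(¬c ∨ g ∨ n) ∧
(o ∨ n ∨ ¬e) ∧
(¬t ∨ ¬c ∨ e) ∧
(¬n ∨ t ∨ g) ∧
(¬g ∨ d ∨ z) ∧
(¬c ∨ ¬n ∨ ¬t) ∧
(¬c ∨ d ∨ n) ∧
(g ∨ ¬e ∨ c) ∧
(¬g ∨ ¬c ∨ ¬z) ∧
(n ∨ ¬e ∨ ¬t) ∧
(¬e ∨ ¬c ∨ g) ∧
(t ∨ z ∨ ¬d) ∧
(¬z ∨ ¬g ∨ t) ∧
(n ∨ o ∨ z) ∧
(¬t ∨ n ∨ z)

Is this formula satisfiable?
Yes

Yes, the formula is satisfiable.

One satisfying assignment is: c=False, n=True, g=False, d=False, z=False, t=True, o=False, e=False

Verification: With this assignment, all 28 clauses evaluate to true.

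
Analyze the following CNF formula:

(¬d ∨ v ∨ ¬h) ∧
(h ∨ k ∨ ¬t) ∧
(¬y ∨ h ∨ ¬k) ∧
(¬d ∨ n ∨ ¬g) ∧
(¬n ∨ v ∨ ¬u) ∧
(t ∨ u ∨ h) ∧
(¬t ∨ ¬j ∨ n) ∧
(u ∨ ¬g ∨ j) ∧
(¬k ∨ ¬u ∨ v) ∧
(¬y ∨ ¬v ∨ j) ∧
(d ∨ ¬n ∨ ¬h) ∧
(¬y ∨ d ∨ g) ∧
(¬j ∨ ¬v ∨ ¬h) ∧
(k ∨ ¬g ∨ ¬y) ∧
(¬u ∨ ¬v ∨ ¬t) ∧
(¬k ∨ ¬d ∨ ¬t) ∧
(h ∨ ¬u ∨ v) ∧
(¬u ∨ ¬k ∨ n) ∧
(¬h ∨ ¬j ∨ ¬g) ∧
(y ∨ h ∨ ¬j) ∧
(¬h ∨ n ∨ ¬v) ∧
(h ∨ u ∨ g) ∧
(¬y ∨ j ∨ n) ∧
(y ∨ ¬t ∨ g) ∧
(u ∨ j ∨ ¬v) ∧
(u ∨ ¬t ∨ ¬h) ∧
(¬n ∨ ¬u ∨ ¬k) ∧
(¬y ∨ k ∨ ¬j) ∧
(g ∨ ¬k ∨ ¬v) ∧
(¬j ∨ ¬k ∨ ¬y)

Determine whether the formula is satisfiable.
Yes

Yes, the formula is satisfiable.

One satisfying assignment is: n=False, h=True, k=False, u=False, j=False, t=False, y=False, d=False, v=False, g=False

Verification: With this assignment, all 30 clauses evaluate to true.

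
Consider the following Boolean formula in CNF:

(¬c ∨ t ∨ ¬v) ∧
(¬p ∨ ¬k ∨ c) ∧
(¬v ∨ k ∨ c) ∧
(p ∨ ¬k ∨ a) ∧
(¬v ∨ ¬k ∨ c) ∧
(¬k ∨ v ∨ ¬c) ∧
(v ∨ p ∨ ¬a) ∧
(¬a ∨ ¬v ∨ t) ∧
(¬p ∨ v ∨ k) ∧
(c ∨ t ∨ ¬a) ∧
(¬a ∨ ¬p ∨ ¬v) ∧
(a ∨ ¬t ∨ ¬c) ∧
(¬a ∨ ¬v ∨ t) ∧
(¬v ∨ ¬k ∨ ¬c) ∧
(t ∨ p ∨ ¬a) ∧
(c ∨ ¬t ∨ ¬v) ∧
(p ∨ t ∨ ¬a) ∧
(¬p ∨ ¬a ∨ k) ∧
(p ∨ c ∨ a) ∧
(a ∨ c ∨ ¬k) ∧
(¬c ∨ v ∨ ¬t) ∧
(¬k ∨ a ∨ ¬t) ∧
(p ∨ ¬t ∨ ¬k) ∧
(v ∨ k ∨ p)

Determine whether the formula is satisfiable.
Yes

Yes, the formula is satisfiable.

One satisfying assignment is: k=False, a=True, v=True, c=True, t=True, p=False

Verification: With this assignment, all 24 clauses evaluate to true.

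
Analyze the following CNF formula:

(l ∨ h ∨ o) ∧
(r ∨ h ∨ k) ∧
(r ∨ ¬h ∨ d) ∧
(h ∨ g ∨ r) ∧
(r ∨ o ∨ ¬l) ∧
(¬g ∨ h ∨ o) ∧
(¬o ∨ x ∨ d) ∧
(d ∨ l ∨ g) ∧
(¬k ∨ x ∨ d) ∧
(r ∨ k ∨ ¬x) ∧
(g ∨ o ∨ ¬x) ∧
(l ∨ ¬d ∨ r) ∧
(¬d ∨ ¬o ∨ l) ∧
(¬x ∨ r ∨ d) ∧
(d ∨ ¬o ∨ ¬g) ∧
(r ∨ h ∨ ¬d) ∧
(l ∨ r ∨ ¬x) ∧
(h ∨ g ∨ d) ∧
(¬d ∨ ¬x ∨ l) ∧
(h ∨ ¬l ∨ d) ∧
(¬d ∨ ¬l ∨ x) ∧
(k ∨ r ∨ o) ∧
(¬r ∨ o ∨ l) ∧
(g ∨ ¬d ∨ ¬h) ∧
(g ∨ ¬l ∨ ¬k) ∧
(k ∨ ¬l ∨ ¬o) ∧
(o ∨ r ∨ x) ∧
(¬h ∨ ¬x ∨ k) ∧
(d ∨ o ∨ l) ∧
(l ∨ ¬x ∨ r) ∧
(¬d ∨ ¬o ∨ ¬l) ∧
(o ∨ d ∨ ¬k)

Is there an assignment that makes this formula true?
Yes

Yes, the formula is satisfiable.

One satisfying assignment is: k=False, d=False, l=True, h=True, x=False, r=True, g=False, o=False

Verification: With this assignment, all 32 clauses evaluate to true.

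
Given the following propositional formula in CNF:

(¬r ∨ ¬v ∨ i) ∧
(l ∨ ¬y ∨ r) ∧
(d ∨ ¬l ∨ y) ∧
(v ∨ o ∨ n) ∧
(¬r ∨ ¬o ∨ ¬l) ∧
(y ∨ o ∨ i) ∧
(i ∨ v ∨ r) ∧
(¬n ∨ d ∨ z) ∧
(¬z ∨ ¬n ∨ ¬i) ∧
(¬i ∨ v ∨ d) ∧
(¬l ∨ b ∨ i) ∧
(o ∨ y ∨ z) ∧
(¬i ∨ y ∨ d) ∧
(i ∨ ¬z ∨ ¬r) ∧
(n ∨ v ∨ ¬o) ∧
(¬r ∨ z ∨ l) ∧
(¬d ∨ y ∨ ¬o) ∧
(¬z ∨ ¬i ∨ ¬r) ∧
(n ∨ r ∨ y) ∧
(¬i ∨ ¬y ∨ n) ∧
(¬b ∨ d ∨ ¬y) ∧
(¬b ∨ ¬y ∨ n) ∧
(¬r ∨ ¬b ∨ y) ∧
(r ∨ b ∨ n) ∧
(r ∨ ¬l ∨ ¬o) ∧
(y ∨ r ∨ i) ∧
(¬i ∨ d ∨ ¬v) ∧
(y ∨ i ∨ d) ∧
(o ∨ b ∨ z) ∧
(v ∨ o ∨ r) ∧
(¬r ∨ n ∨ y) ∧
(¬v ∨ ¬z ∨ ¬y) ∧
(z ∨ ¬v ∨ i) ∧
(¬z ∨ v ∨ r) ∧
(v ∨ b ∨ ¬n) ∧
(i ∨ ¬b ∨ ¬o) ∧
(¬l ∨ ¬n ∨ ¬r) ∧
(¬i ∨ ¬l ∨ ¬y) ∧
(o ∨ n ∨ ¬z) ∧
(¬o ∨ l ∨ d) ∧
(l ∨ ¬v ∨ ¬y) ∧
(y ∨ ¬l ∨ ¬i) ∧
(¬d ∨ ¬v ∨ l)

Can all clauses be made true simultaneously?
No

No, the formula is not satisfiable.

No assignment of truth values to the variables can make all 43 clauses true simultaneously.

The formula is UNSAT (unsatisfiable).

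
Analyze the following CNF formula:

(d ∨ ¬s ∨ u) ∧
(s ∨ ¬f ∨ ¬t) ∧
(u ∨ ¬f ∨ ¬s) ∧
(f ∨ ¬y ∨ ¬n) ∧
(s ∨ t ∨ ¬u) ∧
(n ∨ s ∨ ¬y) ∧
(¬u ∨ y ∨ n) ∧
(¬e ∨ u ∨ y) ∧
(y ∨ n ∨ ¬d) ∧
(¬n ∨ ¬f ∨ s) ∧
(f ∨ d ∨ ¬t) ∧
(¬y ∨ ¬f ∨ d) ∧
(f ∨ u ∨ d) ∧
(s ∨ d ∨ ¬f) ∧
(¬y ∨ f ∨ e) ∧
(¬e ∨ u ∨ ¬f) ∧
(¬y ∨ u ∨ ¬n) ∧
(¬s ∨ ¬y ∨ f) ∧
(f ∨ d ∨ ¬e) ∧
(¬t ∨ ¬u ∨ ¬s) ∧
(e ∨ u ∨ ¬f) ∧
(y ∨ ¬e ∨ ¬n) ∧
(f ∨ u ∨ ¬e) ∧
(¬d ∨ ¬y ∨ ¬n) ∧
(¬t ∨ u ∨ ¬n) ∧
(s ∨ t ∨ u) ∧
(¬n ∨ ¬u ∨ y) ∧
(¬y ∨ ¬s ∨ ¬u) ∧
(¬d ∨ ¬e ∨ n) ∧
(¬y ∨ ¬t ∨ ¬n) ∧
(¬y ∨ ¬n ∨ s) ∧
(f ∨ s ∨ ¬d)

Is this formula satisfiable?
Yes

Yes, the formula is satisfiable.

One satisfying assignment is: f=False, s=True, n=True, d=True, e=False, y=False, u=False, t=False

Verification: With this assignment, all 32 clauses evaluate to true.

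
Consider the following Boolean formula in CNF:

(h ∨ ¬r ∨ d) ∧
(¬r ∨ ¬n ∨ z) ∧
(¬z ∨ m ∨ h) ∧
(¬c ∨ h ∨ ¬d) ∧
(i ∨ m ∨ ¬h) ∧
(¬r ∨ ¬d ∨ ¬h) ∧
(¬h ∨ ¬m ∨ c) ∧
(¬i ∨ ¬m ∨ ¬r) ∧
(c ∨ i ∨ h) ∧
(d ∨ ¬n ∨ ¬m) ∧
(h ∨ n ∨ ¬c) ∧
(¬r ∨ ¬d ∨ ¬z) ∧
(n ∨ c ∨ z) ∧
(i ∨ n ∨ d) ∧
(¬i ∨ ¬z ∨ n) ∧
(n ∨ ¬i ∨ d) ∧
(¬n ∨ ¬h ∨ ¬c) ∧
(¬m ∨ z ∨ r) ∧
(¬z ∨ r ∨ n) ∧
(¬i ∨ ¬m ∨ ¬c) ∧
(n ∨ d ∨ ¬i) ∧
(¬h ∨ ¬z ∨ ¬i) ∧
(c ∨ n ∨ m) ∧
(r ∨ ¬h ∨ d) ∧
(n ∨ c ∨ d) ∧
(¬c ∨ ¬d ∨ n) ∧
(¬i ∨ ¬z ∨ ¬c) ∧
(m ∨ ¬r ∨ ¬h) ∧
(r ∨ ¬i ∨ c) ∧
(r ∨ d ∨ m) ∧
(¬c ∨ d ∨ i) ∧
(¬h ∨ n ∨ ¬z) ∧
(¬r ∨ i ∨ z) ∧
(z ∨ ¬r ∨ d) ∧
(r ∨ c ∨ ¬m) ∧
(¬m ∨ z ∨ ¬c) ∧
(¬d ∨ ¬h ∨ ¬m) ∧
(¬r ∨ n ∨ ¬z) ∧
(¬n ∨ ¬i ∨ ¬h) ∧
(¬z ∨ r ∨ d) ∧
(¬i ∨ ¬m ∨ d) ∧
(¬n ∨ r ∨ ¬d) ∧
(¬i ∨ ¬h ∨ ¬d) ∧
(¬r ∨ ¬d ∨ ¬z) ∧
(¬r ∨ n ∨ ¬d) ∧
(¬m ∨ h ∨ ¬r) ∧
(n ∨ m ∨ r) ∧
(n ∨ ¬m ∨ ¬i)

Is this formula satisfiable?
No

No, the formula is not satisfiable.

No assignment of truth values to the variables can make all 48 clauses true simultaneously.

The formula is UNSAT (unsatisfiable).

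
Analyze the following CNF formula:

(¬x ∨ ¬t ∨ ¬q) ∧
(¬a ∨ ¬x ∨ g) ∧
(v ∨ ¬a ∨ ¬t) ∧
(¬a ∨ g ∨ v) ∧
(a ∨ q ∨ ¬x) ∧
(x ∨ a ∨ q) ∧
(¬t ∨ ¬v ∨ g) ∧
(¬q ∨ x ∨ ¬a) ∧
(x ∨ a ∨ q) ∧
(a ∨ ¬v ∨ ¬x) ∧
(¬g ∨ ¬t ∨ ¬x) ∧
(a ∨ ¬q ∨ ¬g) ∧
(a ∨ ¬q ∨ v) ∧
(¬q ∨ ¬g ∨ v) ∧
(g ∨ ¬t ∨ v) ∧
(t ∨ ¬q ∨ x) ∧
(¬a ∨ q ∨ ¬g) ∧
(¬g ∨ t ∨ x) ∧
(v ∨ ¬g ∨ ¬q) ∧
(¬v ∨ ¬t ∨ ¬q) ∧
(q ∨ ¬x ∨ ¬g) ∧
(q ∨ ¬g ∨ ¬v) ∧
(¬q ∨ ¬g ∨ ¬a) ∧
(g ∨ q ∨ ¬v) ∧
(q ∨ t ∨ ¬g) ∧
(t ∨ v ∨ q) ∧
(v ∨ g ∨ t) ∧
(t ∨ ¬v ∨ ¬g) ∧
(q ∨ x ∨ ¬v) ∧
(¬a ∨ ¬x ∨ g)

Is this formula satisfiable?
No

No, the formula is not satisfiable.

No assignment of truth values to the variables can make all 30 clauses true simultaneously.

The formula is UNSAT (unsatisfiable).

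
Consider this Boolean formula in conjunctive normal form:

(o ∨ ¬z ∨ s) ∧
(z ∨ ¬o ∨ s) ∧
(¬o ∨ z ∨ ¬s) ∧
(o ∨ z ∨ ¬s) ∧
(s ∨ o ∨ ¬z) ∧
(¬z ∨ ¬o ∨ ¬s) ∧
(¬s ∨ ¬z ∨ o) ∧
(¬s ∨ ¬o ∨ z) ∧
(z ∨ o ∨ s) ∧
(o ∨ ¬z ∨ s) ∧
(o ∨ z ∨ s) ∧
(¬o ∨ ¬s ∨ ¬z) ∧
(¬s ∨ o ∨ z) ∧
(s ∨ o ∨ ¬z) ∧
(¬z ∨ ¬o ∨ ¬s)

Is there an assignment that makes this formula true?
Yes

Yes, the formula is satisfiable.

One satisfying assignment is: o=True, z=True, s=False

Verification: With this assignment, all 15 clauses evaluate to true.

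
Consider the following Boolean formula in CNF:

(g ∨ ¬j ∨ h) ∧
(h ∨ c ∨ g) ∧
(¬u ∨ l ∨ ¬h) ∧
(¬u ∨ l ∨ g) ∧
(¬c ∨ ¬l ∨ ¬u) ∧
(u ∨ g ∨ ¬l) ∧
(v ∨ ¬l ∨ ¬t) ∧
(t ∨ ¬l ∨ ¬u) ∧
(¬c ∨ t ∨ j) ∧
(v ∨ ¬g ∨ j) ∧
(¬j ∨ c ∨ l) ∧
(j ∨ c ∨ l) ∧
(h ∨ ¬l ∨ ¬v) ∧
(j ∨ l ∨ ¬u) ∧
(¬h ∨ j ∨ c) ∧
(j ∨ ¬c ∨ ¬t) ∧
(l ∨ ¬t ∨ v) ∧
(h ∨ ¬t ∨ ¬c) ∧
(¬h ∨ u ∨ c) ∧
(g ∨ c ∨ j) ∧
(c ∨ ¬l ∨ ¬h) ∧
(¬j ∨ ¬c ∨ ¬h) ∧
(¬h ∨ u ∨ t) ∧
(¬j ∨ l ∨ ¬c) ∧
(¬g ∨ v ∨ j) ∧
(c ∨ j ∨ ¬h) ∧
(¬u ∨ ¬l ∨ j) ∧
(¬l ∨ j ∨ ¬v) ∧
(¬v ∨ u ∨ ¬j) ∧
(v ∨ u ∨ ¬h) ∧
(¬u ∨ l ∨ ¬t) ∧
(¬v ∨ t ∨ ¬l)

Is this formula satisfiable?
Yes

Yes, the formula is satisfiable.

One satisfying assignment is: j=True, u=False, g=True, t=False, c=False, v=False, h=False, l=True

Verification: With this assignment, all 32 clauses evaluate to true.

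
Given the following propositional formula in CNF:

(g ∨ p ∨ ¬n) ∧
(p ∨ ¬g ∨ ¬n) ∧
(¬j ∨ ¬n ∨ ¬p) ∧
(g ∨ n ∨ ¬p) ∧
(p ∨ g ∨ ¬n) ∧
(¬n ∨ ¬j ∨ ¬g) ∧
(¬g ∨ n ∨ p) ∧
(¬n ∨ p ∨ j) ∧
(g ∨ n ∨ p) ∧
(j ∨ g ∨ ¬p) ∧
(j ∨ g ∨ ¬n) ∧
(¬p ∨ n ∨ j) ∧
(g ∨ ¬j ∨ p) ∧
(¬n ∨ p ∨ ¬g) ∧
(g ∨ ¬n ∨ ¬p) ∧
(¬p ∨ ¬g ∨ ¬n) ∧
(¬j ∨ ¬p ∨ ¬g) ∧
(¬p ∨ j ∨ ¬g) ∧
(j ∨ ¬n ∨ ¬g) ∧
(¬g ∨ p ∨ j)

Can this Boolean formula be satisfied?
No

No, the formula is not satisfiable.

No assignment of truth values to the variables can make all 20 clauses true simultaneously.

The formula is UNSAT (unsatisfiable).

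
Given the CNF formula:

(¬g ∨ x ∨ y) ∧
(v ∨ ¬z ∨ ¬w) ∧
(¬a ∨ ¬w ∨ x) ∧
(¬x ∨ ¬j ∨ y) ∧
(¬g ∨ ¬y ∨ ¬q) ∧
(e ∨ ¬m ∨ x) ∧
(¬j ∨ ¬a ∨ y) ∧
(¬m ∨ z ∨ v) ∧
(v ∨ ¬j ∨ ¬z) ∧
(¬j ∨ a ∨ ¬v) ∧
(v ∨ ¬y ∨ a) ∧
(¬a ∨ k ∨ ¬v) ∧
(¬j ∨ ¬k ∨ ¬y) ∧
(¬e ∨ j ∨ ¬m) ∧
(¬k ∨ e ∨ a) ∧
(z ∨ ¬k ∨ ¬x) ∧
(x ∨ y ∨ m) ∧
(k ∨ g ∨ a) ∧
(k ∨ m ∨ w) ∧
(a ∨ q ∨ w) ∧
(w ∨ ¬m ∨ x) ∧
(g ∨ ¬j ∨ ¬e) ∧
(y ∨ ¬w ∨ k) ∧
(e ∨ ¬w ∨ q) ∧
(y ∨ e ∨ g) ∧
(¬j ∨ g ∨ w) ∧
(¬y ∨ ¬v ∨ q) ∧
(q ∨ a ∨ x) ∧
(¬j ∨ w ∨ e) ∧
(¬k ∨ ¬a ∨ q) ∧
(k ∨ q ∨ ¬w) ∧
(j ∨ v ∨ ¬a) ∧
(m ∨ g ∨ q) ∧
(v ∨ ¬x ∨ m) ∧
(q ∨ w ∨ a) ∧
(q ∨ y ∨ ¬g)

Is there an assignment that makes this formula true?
Yes

Yes, the formula is satisfiable.

One satisfying assignment is: e=False, k=True, j=False, x=True, q=True, g=True, z=True, a=True, w=False, y=False, m=False, v=True

Verification: With this assignment, all 36 clauses evaluate to true.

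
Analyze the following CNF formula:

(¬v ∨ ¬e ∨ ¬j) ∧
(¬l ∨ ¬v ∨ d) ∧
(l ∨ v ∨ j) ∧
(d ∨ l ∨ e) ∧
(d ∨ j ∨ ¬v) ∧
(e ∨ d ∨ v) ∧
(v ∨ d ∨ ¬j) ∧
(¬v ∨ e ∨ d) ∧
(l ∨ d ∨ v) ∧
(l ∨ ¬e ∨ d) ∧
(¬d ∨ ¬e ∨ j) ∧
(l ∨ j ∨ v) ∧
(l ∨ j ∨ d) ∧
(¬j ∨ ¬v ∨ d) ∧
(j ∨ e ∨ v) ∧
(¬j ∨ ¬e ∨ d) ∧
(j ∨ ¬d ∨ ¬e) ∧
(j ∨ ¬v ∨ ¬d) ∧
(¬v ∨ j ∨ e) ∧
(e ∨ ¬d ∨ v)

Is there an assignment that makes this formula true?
Yes

Yes, the formula is satisfiable.

One satisfying assignment is: d=False, l=True, j=False, v=False, e=True

Verification: With this assignment, all 20 clauses evaluate to true.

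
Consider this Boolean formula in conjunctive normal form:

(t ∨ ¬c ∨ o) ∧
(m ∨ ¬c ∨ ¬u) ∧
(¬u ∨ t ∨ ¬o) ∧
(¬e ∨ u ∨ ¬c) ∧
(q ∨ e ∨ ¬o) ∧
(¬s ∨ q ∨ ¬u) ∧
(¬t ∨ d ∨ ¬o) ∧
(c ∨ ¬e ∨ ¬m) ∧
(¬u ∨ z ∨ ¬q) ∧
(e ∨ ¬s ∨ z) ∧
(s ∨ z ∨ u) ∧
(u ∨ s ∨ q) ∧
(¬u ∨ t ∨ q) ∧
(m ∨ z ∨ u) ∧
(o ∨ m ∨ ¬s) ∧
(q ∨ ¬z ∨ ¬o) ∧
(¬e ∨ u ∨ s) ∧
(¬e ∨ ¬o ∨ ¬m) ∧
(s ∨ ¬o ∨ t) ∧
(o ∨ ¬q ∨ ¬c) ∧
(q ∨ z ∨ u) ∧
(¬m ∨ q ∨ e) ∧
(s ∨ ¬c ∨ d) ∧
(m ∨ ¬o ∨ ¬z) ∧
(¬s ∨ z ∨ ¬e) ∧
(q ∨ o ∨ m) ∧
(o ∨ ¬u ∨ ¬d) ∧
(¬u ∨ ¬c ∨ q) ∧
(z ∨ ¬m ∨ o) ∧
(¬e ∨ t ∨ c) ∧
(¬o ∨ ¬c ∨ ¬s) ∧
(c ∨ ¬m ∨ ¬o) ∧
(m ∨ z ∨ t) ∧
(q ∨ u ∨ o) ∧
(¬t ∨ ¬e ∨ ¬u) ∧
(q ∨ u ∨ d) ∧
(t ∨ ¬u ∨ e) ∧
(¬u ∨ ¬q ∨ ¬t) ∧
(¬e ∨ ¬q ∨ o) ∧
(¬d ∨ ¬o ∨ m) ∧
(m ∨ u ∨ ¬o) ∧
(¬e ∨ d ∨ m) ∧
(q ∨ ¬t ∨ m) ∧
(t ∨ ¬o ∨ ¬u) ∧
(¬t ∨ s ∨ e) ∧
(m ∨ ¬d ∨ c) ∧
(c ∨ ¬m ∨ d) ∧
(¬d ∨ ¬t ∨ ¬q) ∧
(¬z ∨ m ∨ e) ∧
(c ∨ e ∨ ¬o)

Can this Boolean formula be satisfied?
Yes

Yes, the formula is satisfiable.

One satisfying assignment is: z=True, u=False, t=False, o=False, d=True, m=True, q=True, s=False, c=False, e=False

Verification: With this assignment, all 50 clauses evaluate to true.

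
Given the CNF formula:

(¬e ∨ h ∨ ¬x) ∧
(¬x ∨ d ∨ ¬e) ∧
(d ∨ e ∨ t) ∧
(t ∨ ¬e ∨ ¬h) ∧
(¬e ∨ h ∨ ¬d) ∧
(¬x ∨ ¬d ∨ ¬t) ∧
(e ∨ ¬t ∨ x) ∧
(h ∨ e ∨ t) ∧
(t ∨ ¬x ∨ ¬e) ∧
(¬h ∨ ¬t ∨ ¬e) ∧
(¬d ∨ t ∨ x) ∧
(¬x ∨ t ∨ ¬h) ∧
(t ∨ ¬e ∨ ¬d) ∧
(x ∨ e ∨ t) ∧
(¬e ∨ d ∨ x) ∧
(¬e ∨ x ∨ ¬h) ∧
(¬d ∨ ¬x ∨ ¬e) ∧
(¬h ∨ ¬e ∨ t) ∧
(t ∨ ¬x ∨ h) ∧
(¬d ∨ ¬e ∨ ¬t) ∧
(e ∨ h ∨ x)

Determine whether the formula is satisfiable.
Yes

Yes, the formula is satisfiable.

One satisfying assignment is: h=False, t=True, x=True, e=False, d=False

Verification: With this assignment, all 21 clauses evaluate to true.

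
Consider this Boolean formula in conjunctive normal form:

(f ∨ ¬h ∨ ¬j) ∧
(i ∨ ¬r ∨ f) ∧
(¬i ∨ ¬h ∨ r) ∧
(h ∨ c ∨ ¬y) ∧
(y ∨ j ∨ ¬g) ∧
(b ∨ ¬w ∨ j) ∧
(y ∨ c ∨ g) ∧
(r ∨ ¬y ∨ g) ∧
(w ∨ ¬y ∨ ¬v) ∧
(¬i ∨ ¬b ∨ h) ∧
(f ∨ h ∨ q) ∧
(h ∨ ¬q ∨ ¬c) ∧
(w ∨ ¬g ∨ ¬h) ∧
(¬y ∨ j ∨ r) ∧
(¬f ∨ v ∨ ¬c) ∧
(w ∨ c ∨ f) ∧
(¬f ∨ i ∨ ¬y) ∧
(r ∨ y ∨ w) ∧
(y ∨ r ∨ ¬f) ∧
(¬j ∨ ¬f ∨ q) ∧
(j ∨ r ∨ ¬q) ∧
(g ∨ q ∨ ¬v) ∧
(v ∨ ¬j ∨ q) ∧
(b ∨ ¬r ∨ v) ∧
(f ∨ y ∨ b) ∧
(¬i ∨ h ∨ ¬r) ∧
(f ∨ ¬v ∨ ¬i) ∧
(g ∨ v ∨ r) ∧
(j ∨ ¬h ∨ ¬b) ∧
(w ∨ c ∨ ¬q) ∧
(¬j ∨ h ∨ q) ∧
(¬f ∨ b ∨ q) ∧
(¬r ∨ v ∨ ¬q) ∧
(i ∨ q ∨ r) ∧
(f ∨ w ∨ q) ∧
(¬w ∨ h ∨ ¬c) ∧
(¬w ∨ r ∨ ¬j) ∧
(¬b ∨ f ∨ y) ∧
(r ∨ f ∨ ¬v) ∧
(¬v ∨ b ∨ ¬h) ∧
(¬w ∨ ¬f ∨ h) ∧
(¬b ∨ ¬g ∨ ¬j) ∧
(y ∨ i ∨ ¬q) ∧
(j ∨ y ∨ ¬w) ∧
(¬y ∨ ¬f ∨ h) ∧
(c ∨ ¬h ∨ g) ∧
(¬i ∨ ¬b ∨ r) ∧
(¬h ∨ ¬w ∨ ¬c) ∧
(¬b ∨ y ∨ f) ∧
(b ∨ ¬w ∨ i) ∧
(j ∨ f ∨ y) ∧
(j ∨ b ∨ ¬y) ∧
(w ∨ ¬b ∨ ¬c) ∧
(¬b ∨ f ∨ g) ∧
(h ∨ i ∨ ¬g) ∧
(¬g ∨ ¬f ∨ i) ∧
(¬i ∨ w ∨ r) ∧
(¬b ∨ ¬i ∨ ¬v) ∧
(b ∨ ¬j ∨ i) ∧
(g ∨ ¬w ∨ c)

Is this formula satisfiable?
No

No, the formula is not satisfiable.

No assignment of truth values to the variables can make all 60 clauses true simultaneously.

The formula is UNSAT (unsatisfiable).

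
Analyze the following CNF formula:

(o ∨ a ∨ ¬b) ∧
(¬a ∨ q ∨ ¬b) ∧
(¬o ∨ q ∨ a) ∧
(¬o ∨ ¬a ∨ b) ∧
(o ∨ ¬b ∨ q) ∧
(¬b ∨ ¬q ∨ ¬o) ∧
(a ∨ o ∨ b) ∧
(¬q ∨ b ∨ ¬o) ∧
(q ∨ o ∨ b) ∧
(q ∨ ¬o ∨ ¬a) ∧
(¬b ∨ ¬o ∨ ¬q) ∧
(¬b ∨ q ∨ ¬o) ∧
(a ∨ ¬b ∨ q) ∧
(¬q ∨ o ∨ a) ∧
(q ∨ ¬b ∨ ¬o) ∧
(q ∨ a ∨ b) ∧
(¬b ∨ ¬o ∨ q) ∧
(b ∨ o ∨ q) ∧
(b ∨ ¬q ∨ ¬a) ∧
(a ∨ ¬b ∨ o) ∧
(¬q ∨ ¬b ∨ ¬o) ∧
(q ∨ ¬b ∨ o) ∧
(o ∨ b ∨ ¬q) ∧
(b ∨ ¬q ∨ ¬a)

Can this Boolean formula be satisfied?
Yes

Yes, the formula is satisfiable.

One satisfying assignment is: b=True, a=True, q=True, o=False

Verification: With this assignment, all 24 clauses evaluate to true.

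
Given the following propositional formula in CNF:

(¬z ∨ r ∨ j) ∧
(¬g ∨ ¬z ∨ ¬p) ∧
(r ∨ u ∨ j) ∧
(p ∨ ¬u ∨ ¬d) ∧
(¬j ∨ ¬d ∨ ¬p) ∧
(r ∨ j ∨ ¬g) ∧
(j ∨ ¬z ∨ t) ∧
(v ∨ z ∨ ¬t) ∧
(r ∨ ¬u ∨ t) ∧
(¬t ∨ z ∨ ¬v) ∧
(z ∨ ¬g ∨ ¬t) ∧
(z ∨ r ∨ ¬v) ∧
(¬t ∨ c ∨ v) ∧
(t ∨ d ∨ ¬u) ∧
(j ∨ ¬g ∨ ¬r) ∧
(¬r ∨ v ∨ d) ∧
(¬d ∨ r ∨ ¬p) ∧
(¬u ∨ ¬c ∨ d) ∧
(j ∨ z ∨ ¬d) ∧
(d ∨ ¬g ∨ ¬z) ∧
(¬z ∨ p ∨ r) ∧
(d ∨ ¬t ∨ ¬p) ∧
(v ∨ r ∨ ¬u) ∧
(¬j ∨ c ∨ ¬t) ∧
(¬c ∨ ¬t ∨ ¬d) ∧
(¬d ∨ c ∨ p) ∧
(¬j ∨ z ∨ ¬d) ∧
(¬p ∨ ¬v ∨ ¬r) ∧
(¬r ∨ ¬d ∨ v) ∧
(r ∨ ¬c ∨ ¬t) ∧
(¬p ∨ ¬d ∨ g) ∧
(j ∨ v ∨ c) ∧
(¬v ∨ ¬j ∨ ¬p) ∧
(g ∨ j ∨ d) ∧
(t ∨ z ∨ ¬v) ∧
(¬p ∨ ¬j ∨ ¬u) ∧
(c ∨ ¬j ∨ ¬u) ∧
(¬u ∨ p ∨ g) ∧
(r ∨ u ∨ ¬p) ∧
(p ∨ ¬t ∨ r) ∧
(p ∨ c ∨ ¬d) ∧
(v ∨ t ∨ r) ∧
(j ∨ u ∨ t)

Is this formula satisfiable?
Yes

Yes, the formula is satisfiable.

One satisfying assignment is: j=True, t=False, r=True, d=True, v=True, p=False, u=False, g=False, c=True, z=True

Verification: With this assignment, all 43 clauses evaluate to true.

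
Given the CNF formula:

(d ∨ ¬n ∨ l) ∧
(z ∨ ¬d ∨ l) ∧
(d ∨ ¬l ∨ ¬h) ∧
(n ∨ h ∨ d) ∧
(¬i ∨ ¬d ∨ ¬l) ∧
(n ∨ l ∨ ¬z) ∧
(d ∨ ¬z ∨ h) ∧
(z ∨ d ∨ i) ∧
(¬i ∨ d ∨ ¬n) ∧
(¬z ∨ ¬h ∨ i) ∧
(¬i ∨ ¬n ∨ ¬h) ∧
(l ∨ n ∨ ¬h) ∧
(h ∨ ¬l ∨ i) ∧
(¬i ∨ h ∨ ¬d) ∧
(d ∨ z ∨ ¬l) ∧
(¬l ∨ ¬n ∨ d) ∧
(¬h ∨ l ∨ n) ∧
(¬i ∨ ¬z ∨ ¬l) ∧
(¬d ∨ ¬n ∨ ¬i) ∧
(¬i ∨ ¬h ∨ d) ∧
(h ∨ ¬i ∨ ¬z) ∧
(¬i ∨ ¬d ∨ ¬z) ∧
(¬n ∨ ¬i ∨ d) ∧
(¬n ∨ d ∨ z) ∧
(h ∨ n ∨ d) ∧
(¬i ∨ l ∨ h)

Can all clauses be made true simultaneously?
Yes

Yes, the formula is satisfiable.

One satisfying assignment is: d=True, n=True, l=False, z=True, h=False, i=False

Verification: With this assignment, all 26 clauses evaluate to true.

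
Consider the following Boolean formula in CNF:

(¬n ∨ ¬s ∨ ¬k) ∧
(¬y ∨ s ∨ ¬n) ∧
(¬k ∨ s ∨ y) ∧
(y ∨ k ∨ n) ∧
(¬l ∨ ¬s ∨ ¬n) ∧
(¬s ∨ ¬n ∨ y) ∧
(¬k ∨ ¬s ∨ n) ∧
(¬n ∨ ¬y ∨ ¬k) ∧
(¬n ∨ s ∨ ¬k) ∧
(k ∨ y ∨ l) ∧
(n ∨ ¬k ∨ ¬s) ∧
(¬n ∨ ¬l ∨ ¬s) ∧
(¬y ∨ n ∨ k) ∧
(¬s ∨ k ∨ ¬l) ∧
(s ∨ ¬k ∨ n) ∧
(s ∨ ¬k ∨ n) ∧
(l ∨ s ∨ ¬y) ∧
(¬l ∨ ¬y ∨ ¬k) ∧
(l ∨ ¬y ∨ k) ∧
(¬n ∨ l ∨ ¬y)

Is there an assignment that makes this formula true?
Yes

Yes, the formula is satisfiable.

One satisfying assignment is: y=False, l=True, k=False, n=True, s=False

Verification: With this assignment, all 20 clauses evaluate to true.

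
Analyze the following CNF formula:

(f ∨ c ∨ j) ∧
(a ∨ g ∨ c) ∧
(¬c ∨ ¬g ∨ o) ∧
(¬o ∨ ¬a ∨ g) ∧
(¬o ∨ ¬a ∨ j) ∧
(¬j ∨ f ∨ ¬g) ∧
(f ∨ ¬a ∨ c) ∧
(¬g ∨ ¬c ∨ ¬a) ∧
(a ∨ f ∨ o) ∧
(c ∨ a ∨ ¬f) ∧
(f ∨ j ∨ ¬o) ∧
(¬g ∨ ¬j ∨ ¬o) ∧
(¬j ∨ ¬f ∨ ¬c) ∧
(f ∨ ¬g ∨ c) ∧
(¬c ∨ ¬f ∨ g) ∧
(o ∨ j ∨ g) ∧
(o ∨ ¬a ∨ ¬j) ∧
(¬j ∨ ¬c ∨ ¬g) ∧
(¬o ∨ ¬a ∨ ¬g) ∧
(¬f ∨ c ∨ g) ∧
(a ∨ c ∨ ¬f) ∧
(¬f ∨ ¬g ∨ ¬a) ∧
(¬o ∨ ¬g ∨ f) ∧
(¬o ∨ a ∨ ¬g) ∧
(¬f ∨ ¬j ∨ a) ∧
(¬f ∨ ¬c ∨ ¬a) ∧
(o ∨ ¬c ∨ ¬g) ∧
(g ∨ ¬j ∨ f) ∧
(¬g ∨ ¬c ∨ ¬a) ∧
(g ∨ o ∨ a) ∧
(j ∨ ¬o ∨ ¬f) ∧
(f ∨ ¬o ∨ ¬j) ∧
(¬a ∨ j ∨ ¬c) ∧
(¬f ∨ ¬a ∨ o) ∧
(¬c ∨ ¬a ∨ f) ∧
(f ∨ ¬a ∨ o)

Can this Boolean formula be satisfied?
No

No, the formula is not satisfiable.

No assignment of truth values to the variables can make all 36 clauses true simultaneously.

The formula is UNSAT (unsatisfiable).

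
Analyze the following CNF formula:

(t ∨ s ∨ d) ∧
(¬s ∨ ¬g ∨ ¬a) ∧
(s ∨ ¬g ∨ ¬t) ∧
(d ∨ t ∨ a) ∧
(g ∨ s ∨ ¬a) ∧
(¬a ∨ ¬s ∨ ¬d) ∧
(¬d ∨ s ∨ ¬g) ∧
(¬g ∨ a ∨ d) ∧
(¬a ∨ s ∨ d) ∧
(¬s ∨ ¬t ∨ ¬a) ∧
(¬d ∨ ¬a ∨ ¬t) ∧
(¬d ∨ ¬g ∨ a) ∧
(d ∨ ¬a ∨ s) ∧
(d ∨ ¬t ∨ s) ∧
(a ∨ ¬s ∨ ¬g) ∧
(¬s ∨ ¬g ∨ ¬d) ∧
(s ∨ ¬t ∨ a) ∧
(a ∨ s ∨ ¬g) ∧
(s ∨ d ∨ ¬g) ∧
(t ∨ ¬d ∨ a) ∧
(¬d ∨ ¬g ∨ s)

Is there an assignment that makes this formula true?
Yes

Yes, the formula is satisfiable.

One satisfying assignment is: a=True, s=True, g=False, t=False, d=False

Verification: With this assignment, all 21 clauses evaluate to true.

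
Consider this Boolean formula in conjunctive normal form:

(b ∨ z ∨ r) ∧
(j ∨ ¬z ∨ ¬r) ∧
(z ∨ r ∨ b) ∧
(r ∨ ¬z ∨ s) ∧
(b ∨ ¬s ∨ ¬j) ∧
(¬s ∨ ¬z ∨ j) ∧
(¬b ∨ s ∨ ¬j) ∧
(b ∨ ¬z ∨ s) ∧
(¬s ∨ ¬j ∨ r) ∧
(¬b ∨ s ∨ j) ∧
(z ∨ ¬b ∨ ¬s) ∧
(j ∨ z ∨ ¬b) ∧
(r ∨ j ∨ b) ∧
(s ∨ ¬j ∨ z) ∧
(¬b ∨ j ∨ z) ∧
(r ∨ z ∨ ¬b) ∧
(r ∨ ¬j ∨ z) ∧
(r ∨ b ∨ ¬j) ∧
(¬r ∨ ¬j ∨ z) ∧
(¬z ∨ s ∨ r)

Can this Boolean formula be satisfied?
Yes

Yes, the formula is satisfiable.

One satisfying assignment is: s=False, b=False, r=True, j=False, z=False

Verification: With this assignment, all 20 clauses evaluate to true.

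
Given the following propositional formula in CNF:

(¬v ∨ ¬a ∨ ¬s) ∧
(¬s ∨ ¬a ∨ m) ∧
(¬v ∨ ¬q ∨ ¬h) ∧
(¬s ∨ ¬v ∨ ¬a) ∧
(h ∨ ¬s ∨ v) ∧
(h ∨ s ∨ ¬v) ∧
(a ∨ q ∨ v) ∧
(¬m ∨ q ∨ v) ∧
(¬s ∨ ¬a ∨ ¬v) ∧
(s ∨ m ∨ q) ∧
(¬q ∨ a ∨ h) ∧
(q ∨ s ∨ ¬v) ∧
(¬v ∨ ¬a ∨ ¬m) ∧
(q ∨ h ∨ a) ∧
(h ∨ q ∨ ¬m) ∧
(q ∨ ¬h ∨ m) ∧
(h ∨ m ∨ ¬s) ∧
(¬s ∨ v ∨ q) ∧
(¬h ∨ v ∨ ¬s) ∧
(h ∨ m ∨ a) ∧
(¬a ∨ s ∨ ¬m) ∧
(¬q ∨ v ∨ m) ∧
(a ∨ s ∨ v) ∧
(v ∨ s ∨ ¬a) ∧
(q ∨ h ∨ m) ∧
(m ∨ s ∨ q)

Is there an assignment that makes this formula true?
Yes

Yes, the formula is satisfiable.

One satisfying assignment is: v=True, a=False, s=True, q=False, h=True, m=True

Verification: With this assignment, all 26 clauses evaluate to true.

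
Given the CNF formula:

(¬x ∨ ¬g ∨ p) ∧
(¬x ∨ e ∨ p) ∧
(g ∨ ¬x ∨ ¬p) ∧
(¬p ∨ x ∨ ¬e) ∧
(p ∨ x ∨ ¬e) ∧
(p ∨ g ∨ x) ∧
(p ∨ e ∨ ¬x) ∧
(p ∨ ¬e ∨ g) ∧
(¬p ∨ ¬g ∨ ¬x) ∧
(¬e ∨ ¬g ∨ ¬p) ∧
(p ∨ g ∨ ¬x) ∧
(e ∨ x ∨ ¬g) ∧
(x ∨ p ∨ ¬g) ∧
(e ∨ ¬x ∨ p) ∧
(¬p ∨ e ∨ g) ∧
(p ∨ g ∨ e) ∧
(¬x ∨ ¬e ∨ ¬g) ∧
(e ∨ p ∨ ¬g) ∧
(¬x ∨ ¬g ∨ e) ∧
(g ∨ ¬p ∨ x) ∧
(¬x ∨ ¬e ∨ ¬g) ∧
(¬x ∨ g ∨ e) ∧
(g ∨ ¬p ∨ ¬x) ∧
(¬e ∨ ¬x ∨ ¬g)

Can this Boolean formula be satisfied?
No

No, the formula is not satisfiable.

No assignment of truth values to the variables can make all 24 clauses true simultaneously.

The formula is UNSAT (unsatisfiable).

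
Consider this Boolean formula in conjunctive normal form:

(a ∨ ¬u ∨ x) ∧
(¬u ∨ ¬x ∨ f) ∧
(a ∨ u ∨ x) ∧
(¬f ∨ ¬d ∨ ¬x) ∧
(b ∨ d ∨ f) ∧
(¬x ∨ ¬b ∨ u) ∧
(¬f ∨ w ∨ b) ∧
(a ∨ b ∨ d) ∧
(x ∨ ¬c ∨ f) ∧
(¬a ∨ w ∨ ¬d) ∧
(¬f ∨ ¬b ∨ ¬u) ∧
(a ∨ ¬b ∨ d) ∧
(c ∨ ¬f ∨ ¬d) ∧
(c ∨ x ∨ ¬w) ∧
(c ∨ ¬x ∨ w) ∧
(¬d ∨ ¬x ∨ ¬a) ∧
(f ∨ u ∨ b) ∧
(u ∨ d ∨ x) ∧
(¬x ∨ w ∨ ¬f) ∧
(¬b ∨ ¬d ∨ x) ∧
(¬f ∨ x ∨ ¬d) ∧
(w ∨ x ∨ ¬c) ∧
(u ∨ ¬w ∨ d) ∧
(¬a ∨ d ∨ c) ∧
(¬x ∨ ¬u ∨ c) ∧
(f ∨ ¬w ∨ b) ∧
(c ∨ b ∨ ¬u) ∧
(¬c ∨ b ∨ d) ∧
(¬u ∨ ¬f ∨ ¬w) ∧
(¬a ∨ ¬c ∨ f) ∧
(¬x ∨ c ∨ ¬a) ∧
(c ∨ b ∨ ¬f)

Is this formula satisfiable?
No

No, the formula is not satisfiable.

No assignment of truth values to the variables can make all 32 clauses true simultaneously.

The formula is UNSAT (unsatisfiable).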